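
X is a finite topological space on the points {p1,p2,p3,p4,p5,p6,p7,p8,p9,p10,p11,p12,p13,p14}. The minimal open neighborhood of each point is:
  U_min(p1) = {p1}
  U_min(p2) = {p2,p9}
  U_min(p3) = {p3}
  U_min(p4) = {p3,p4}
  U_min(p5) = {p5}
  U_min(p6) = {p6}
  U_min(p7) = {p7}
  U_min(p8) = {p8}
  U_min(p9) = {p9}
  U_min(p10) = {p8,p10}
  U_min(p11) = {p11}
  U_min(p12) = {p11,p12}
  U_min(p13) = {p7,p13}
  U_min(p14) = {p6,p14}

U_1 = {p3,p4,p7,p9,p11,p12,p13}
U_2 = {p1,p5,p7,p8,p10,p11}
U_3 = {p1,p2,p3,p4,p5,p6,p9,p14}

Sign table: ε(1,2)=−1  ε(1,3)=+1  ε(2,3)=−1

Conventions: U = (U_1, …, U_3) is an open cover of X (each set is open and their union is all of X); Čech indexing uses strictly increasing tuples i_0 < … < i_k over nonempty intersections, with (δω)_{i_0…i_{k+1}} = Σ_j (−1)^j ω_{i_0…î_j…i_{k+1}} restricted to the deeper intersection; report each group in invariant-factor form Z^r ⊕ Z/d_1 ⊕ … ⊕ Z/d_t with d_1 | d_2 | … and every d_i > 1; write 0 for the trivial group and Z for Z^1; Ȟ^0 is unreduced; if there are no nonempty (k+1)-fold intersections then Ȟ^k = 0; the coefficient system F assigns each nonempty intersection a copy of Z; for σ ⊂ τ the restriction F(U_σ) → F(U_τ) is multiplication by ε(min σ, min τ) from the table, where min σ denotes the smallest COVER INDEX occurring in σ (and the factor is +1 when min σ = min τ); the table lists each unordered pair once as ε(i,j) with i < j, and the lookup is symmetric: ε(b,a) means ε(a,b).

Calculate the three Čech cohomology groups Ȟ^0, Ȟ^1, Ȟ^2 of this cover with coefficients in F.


nonempty overlaps:
  U12={p7,p11} U13={p3,p4,p9} U23={p1,p5}
C dims 3,3; δ0: rk 2, SNF 1^2
degree 0: 3−2−0 = 1 → Ȟ^0 ≅ Z
degree 1: 3−0−2 = 1 → Ȟ^1 ≅ Z
degree 2: 0−0−0 = 0 → Ȟ^2 ≅ 0

Ȟ^0(U;F) ≅ Z, Ȟ^1(U;F) ≅ Z and Ȟ^2(U;F) ≅ 0


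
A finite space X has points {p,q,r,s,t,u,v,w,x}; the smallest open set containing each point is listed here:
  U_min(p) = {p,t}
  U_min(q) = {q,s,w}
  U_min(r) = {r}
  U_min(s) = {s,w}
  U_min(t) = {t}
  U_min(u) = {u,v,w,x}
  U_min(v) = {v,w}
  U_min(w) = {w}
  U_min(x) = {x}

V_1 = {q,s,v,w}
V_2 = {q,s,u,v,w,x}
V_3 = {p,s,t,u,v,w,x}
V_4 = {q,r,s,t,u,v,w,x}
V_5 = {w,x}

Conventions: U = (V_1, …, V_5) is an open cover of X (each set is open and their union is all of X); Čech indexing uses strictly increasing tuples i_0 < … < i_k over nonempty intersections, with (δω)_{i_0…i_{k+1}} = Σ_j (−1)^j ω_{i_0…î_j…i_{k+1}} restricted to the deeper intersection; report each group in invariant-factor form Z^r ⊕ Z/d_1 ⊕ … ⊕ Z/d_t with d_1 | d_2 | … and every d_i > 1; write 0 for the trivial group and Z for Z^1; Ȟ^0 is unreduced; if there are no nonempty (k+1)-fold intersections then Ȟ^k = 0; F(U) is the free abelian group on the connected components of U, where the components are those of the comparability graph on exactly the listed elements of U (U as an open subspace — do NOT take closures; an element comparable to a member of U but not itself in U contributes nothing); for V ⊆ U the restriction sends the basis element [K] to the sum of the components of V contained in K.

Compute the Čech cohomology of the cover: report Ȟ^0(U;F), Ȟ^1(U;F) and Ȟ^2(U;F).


cover nerve:
  V12={q,s,v,w} V13={s,v,w} V14={q,s,v,w} V15={w} V23={s,u,v,w,x} V24={q,s,u,v,w,x} V25={w,x} V34={s,t,u,v,w,x} V35={w,x} V45={w,x}
  V123={s,v,w} V124={q,s,v,w} V125={w} V134={s,v,w} V135={w} V145={w} V234={s,u,v,w,x} V235={w,x} V245={w,x} V345={w,x}
  V1234={s,v,w} V1235={w} V1245={w} V1345={w} V2345={w,x}
  V12345={w}
components per intersection:
  V1: {q,s,v,w}
  V2: {q,s,u,v,w,x}
  V3: {p,t} {s,u,v,w,x}
  V4: {q,s,u,v,w,x} {r} {t}
  V5: {w} {x}
  V12: {q,s,v,w}
  V13: {s,v,w}
  V14: {q,s,v,w}
  V15: {w}
  V23: {s,u,v,w,x}
  V24: {q,s,u,v,w,x}
  V25: {w} {x}
  V34: {s,u,v,w,x} {t}
  V35: {w} {x}
  V45: {w} {x}
  V123: {s,v,w}
  V124: {q,s,v,w}
  V125: {w}
  V134: {s,v,w}
  V135: {w}
  V145: {w}
  V234: {s,u,v,w,x}
  V235: {w} {x}
  V245: {w} {x}
  V345: {w} {x}
  V1234: {s,v,w}
  V1235: {w}
  V1245: {w}
  V1345: {w}
  V2345: {w} {x}
  V12345: {w}
C dims 9,14,13,6; δ0: rk 6, SNF 1^6; δ1: rk 8, SNF 1^8; δ2: rk 5, SNF 1^5
Ȟ^0: (9−6)−0=3 ⇒ Z^3
Ȟ^1: (14−8)−6=0 ⇒ 0
Ȟ^2: (13−5)−8=0 ⇒ 0

Ȟ^0 ≅ Z^3,  Ȟ^1 ≅ 0,  Ȟ^2 ≅ 0


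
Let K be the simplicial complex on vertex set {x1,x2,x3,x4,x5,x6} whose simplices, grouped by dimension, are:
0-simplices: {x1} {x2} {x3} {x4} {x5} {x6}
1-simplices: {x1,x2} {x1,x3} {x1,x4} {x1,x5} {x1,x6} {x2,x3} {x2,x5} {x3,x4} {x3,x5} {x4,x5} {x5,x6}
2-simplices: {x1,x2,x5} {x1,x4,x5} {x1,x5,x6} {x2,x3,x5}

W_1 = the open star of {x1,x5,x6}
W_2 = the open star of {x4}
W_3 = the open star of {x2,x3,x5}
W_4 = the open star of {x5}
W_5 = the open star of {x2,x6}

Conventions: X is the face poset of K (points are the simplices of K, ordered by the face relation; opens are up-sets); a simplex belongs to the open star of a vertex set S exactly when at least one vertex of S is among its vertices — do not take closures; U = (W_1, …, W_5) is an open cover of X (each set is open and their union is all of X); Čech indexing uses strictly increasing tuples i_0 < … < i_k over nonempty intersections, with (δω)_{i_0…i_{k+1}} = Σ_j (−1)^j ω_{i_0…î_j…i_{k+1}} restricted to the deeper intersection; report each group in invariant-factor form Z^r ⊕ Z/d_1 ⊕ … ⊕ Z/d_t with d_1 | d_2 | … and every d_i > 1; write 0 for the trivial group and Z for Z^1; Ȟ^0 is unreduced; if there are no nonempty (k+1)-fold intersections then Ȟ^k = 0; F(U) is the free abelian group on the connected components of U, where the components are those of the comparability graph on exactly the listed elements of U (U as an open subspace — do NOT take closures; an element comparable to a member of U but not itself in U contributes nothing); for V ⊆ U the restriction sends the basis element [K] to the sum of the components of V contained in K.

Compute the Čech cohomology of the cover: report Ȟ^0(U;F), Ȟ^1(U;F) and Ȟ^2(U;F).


nerve simplices:
  W1={{x1},{x5},{x6},{x1,x2},{x1,x3},{x1,x4},{x1,x5},{x1,x6},{x2,x5},{x3,x5},{x4,x5},{x5,x6},{x1,x2,x5},{x1,x4,x5},{x1,x5,x6},{x2,x3,x5}} W2={{x4},{x1,x4},{x3,x4},{x4,x5},{x1,x4,x5}} W3={{x2},{x3},{x5},{x1,x2},{x1,x3},{x1,x5},{x2,x3},{x2,x5},{x3,x4},{x3,x5},{x4,x5},{x5,x6},{x1,x2,x5},{x1,x4,x5},{x1,x5,x6},{x2,x3,x5}} W4={{x5},{x1,x5},{x2,x5},{x3,x5},{x4,x5},{x5,x6},{x1,x2,x5},{x1,x4,x5},{x1,x5,x6},{x2,x3,x5}} W5={{x2},{x6},{x1,x2},{x1,x6},{x2,x3},{x2,x5},{x5,x6},{x1,x2,x5},{x1,x5,x6},{x2,x3,x5}}
  W12={{x1,x4},{x4,x5},{x1,x4,x5}} W13={{x5},{x1,x2},{x1,x3},{x1,x5},{x2,x5},{x3,x5},{x4,x5},{x5,x6},{x1,x2,x5},{x1,x4,x5},{x1,x5,x6},{x2,x3,x5}} W14={{x5},{x1,x5},{x2,x5},{x3,x5},{x4,x5},{x5,x6},{x1,x2,x5},{x1,x4,x5},{x1,x5,x6},{x2,x3,x5}} W15={{x6},{x1,x2},{x1,x6},{x2,x5},{x5,x6},{x1,x2,x5},{x1,x5,x6},{x2,x3,x5}} W23={{x3,x4},{x4,x5},{x1,x4,x5}} W24={{x4,x5},{x1,x4,x5}} W34={{x5},{x1,x5},{x2,x5},{x3,x5},{x4,x5},{x5,x6},{x1,x2,x5},{x1,x4,x5},{x1,x5,x6},{x2,x3,x5}} W35={{x2},{x1,x2},{x2,x3},{x2,x5},{x5,x6},{x1,x2,x5},{x1,x5,x6},{x2,x3,x5}} W45={{x2,x5},{x5,x6},{x1,x2,x5},{x1,x5,x6},{x2,x3,x5}}
  W123={{x4,x5},{x1,x4,x5}} W124={{x4,x5},{x1,x4,x5}} W134={{x5},{x1,x5},{x2,x5},{x3,x5},{x4,x5},{x5,x6},{x1,x2,x5},{x1,x4,x5},{x1,x5,x6},{x2,x3,x5}} W135={{x1,x2},{x2,x5},{x5,x6},{x1,x2,x5},{x1,x5,x6},{x2,x3,x5}} W145={{x2,x5},{x5,x6},{x1,x2,x5},{x1,x5,x6},{x2,x3,x5}} W234={{x4,x5},{x1,x4,x5}} W345={{x2,x5},{x5,x6},{x1,x2,x5},{x1,x5,x6},{x2,x3,x5}}
  W1234={{x4,x5},{x1,x4,x5}} W1345={{x2,x5},{x5,x6},{x1,x2,x5},{x1,x5,x6},{x2,x3,x5}}
components per intersection:
  W1: {{x1},{x5},{x6},{x1,x2},{x1,x3},{x1,x4},{x1,x5},{x1,x6},{x2,x5},{x3,x5},{x4,x5},{x5,x6},{x1,x2,x5},{x1,x4,x5},{x1,x5,x6},{x2,x3,x5}}
  W2: {{x4},{x1,x4},{x3,x4},{x4,x5},{x1,x4,x5}}
  W3: {{x2},{x3},{x5},{x1,x2},{x1,x3},{x1,x5},{x2,x3},{x2,x5},{x3,x4},{x3,x5},{x4,x5},{x5,x6},{x1,x2,x5},{x1,x4,x5},{x1,x5,x6},{x2,x3,x5}}
  W4: {{x5},{x1,x5},{x2,x5},{x3,x5},{x4,x5},{x5,x6},{x1,x2,x5},{x1,x4,x5},{x1,x5,x6},{x2,x3,x5}}
  W5: {{x2},{x1,x2},{x2,x3},{x2,x5},{x1,x2,x5},{x2,x3,x5}} {{x6},{x1,x6},{x5,x6},{x1,x5,x6}}
  W12: {{x1,x4},{x4,x5},{x1,x4,x5}}
  W13: {{x5},{x1,x2},{x1,x5},{x2,x5},{x3,x5},{x4,x5},{x5,x6},{x1,x2,x5},{x1,x4,x5},{x1,x5,x6},{x2,x3,x5}} {{x1,x3}}
  W14: {{x5},{x1,x5},{x2,x5},{x3,x5},{x4,x5},{x5,x6},{x1,x2,x5},{x1,x4,x5},{x1,x5,x6},{x2,x3,x5}}
  W15: {{x6},{x1,x6},{x5,x6},{x1,x5,x6}} {{x1,x2},{x2,x5},{x1,x2,x5},{x2,x3,x5}}
  W23: {{x3,x4}} {{x4,x5},{x1,x4,x5}}
  W24: {{x4,x5},{x1,x4,x5}}
  W34: {{x5},{x1,x5},{x2,x5},{x3,x5},{x4,x5},{x5,x6},{x1,x2,x5},{x1,x4,x5},{x1,x5,x6},{x2,x3,x5}}
  W35: {{x2},{x1,x2},{x2,x3},{x2,x5},{x1,x2,x5},{x2,x3,x5}} {{x5,x6},{x1,x5,x6}}
  W45: {{x2,x5},{x1,x2,x5},{x2,x3,x5}} {{x5,x6},{x1,x5,x6}}
  W123: {{x4,x5},{x1,x4,x5}}
  W124: {{x4,x5},{x1,x4,x5}}
  W134: {{x5},{x1,x5},{x2,x5},{x3,x5},{x4,x5},{x5,x6},{x1,x2,x5},{x1,x4,x5},{x1,x5,x6},{x2,x3,x5}}
  W135: {{x1,x2},{x2,x5},{x1,x2,x5},{x2,x3,x5}} {{x5,x6},{x1,x5,x6}}
  W145: {{x2,x5},{x1,x2,x5},{x2,x3,x5}} {{x5,x6},{x1,x5,x6}}
  W234: {{x4,x5},{x1,x4,x5}}
  W345: {{x2,x5},{x1,x2,x5},{x2,x3,x5}} {{x5,x6},{x1,x5,x6}}
  W1234: {{x4,x5},{x1,x4,x5}}
  W1345: {{x2,x5},{x1,x2,x5},{x2,x3,x5}} {{x5,x6},{x1,x5,x6}}
C dims 6,14,10,3; δ0: rk 5, SNF 1^5; δ1: rk 7, SNF 1^7; δ2: rk 3, SNF 1^3
degree 0: 6−5−0 = 1 → Ȟ^0 ≅ Z
degree 1: 14−7−5 = 2 → Ȟ^1 ≅ Z^2
degree 2: 10−3−7 = 0 → Ȟ^2 ≅ 0

Ȟ^0(U;F) ≅ Z; Ȟ^1(U;F) ≅ Z^2; Ȟ^2(U;F) ≅ 0


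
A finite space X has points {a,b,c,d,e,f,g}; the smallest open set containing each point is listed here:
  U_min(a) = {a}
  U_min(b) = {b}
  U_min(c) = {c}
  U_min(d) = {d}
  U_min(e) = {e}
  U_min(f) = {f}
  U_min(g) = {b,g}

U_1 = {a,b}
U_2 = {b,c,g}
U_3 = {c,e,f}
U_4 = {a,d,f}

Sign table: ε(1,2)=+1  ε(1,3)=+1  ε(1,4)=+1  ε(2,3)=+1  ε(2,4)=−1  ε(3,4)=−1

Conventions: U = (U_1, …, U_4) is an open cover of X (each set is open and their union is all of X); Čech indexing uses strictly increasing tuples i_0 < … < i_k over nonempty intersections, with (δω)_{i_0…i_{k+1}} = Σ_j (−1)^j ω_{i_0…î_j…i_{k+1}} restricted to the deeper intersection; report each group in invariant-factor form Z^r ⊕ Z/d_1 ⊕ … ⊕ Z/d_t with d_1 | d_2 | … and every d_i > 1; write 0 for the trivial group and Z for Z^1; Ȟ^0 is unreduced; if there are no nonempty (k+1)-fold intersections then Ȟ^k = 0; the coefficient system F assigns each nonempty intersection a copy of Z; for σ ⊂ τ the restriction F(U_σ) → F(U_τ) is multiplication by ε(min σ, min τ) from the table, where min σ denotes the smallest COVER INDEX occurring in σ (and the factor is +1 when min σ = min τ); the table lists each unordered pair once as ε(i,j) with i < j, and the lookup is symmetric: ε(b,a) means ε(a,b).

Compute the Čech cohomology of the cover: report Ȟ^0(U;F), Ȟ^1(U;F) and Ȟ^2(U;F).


Ȟ^0(U;F) ≅ 0, Ȟ^1(U;F) ≅ Z/2, Ȟ^2(U;F) ≅ 0

nonempty overlaps:
  U12={b} U14={a} U23={c} U34={f}
C dims 4,4; δ0: rk 4, SNF 1^3·2
degree 0: 4−4−0 = 0 → Ȟ^0 ≅ 0
degree 1: 4−0−4 = 0 plus torsion [2] → Ȟ^1 ≅ Z/2
degree 2: 0−0−0 = 0 → Ȟ^2 ≅ 0


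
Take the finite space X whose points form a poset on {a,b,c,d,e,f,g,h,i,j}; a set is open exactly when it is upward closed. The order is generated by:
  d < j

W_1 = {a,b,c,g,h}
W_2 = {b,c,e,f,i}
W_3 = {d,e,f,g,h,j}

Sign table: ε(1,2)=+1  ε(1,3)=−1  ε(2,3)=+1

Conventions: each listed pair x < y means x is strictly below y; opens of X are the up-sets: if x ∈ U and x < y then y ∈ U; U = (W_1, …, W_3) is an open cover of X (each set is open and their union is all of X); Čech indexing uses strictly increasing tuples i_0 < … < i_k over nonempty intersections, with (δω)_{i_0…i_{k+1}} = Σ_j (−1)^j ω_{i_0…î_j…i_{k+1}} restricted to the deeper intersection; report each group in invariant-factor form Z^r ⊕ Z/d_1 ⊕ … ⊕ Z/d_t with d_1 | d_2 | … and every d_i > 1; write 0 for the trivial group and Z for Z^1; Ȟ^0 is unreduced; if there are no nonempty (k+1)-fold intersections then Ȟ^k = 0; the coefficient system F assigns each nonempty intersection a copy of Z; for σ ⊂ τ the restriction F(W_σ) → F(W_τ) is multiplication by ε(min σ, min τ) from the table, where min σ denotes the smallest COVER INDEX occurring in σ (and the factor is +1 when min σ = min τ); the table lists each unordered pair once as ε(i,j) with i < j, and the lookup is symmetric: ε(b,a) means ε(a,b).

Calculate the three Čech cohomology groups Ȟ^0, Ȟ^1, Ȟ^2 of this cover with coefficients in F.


intersection data:
  W12={b,c} W13={g,h} W23={e,f}
C dims 3,3; δ0: rk 3, SNF 1^2·2
Ȟ^0 = (3 − 3) − 0 = 0, so Ȟ^0 ≅ 0
Ȟ^1 = (3 − 0) − 3 = 0 plus torsion [2], so Ȟ^1 ≅ Z/2
Ȟ^2 = (0 − 0) − 0 = 0, so Ȟ^2 ≅ 0

Ȟ^0 = 0; Ȟ^1 = Z/2; Ȟ^2 = 0


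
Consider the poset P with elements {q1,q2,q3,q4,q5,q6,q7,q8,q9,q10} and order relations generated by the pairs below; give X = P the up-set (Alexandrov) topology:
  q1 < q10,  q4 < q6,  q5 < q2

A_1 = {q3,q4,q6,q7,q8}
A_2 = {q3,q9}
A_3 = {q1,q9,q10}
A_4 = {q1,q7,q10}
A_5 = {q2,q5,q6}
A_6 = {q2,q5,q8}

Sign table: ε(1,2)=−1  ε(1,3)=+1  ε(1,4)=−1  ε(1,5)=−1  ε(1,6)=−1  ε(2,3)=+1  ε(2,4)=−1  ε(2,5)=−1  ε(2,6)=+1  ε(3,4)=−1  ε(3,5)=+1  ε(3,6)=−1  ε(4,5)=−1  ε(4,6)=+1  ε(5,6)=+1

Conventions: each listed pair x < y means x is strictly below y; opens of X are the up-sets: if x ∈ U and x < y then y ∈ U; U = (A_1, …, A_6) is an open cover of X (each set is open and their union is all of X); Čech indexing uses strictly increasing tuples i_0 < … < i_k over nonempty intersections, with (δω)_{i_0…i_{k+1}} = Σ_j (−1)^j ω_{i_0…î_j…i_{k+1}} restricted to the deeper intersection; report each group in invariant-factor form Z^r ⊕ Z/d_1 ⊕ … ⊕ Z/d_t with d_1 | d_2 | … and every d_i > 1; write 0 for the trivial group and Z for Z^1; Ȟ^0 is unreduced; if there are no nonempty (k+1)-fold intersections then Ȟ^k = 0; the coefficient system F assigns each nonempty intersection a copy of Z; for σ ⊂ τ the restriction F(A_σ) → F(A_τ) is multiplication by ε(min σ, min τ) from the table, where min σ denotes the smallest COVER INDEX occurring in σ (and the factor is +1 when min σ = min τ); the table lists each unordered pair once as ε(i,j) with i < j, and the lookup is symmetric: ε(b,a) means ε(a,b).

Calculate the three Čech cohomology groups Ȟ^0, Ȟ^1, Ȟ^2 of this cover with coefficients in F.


Ȟ^0 ≅ 0, Ȟ^1 ≅ Z ⊕ Z/2, Ȟ^2 ≅ 0

cover nerve:
  A12={q3} A14={q7} A15={q6} A16={q8} A23={q9} A34={q1,q10} A56={q2,q5}
C dims 6,7; δ0: rk 6, SNF 1^5·2
Ȟ^0: (6−6)−0=0 ⇒ 0
Ȟ^1: (7−0)−6=1 plus torsion [2] ⇒ Z ⊕ Z/2
Ȟ^2: (0−0)−0=0 ⇒ 0


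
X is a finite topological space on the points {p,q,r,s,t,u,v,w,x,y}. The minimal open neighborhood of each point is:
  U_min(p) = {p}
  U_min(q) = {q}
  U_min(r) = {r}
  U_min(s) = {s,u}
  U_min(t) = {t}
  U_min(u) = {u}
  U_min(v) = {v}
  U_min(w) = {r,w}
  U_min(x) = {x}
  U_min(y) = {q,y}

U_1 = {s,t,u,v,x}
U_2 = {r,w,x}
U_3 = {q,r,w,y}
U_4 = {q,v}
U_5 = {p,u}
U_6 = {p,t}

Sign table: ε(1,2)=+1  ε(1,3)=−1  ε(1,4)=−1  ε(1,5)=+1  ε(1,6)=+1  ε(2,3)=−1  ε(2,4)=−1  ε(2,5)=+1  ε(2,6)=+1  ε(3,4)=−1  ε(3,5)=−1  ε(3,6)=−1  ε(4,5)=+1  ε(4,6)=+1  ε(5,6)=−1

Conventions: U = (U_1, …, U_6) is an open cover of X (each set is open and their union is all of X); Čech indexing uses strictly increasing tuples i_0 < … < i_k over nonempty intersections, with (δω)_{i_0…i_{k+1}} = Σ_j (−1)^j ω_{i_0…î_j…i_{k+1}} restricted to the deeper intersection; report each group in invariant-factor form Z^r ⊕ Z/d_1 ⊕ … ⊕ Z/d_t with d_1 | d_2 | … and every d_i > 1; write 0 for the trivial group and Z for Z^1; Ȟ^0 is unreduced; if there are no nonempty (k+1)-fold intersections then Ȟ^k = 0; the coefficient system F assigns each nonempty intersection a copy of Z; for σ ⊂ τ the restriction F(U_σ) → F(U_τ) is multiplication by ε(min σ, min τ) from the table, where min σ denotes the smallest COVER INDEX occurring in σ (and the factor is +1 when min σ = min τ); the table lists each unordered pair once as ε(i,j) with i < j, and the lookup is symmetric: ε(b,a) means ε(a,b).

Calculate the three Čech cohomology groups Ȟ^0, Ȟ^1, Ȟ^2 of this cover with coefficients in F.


nerve simplices:
  U12={x} U14={v} U15={u} U16={t} U23={r,w} U34={q} U56={p}
C dims 6,7; δ0: rk 6, SNF 1^5·2
degree 0: 6−6−0 = 0 → Ȟ^0 ≅ 0
degree 1: 7−0−6 = 1 plus torsion [2] → Ȟ^1 ≅ Z ⊕ Z/2
degree 2: 0−0−0 = 0 → Ȟ^2 ≅ 0

Ȟ^0 = 0; Ȟ^1 = Z ⊕ Z/2; Ȟ^2 = 0


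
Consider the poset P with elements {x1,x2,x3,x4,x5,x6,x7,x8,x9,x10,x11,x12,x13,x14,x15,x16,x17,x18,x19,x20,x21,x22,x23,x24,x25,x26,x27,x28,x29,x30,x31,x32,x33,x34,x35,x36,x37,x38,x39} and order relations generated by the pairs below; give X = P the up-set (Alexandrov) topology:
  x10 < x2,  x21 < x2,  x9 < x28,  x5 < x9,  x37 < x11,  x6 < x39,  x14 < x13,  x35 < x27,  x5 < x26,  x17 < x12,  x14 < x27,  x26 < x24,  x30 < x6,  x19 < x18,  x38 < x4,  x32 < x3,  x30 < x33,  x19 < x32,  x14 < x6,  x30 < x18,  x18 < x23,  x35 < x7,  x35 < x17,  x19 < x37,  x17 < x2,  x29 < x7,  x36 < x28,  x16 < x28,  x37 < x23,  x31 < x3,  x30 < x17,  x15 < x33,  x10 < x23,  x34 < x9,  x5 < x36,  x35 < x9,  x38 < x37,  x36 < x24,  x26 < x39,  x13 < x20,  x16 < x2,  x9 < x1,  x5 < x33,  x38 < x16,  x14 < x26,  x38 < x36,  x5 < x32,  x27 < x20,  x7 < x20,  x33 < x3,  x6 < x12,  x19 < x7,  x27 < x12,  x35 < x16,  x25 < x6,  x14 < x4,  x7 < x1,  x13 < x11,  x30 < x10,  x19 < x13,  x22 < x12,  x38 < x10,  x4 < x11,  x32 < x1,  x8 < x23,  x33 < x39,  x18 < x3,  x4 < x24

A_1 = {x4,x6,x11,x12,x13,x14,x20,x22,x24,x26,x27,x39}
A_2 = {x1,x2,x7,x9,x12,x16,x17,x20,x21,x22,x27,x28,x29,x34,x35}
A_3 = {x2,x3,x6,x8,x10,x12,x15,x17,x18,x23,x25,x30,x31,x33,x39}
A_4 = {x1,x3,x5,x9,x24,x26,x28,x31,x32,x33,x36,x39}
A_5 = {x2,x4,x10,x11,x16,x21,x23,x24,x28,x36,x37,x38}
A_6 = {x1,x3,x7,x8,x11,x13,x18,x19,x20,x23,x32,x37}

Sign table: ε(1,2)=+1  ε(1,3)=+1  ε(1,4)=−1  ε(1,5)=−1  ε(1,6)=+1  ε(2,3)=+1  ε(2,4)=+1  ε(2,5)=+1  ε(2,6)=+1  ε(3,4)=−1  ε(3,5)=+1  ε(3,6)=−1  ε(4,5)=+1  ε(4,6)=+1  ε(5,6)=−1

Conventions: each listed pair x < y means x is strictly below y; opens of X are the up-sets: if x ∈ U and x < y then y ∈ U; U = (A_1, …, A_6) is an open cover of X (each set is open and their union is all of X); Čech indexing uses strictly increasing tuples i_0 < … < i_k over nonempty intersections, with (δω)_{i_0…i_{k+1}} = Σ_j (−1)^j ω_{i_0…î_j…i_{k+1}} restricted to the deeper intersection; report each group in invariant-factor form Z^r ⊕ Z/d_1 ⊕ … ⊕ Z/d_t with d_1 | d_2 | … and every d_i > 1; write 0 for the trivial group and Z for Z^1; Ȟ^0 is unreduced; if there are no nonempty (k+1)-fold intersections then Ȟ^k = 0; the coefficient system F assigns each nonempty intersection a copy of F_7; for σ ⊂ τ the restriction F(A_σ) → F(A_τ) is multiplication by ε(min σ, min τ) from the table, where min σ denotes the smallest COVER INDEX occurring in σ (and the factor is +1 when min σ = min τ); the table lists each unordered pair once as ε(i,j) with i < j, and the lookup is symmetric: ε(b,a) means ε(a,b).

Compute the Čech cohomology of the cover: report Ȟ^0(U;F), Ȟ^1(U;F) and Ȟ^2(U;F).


intersection data:
  A12={x12,x20,x22,x27} A13={x6,x12,x39} A14={x24,x26,x39} A15={x4,x11,x24} A16={x11,x13,x20} A23={x2,x12,x17} A24={x1,x9,x28} A25={x2,x16,x21,x28} A26={x1,x7,x20} A34={x3,x31,x33,x39} A35={x2,x10,x23} A36={x3,x8,x18,x23} A45={x24,x28,x36} A46={x1,x3,x32} A56={x11,x23,x37}
  A123={x12} A126={x20} A134={x39} A145={x24} A156={x11} A235={x2} A245={x28} A246={x1} A346={x3} A356={x23}
C dims 6,15,10; δ0: rk_F7 6; δ1: rk_F7 9
Ȟ^0 = (6 − 6) − 0 = 0, so Ȟ^0 ≅ 0
Ȟ^1 = (15 − 9) − 6 = 0, so Ȟ^1 ≅ 0
Ȟ^2 = (10 − 0) − 9 = 1, so Ȟ^2 ≅ Z/7

Ȟ^0(U;F) ≅ 0,  Ȟ^1(U;F) ≅ 0,  Ȟ^2(U;F) ≅ Z/7


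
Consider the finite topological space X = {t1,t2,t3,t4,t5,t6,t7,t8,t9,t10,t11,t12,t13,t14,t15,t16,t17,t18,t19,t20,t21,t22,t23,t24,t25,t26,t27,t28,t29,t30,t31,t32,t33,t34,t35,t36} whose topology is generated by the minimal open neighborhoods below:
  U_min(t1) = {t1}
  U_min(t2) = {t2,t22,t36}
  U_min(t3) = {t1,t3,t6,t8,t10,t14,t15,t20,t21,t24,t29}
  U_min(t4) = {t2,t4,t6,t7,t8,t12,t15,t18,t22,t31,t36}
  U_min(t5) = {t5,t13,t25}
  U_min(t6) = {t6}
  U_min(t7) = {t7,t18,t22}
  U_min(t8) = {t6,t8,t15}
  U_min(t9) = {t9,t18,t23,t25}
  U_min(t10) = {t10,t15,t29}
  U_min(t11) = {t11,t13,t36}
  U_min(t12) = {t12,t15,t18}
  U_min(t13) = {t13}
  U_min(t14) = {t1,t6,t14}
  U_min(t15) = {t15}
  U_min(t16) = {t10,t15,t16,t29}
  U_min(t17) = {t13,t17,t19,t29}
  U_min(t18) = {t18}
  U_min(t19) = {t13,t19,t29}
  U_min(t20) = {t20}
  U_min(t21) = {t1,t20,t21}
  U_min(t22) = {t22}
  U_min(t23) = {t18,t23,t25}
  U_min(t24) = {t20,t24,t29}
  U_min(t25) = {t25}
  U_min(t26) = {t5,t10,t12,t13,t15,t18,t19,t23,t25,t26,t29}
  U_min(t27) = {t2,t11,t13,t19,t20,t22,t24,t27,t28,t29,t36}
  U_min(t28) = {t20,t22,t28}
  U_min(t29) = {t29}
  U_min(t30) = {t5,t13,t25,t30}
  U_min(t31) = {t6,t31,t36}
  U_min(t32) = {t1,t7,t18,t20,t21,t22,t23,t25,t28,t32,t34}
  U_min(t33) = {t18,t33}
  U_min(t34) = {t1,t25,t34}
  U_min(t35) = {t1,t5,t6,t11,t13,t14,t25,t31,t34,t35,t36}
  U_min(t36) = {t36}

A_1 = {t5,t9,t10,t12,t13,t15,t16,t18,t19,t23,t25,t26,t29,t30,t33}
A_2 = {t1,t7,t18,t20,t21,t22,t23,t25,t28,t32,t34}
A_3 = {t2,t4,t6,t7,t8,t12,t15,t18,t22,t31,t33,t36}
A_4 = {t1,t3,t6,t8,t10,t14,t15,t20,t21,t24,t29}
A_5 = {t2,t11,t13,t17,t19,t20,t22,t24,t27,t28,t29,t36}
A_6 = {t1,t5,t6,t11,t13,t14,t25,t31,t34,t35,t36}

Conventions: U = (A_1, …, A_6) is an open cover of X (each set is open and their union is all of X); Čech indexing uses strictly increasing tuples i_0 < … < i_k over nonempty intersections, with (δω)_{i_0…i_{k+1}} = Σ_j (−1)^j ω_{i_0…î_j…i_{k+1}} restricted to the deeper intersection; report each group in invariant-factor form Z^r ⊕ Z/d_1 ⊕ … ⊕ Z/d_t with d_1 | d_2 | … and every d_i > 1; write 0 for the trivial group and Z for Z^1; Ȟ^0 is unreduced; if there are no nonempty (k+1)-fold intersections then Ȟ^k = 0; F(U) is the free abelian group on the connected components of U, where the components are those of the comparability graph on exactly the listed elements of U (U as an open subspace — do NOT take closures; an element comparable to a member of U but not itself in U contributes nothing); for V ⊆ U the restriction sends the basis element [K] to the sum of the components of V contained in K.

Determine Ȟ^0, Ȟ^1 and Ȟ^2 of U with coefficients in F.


Ȟ^0 ≅ Z; Ȟ^1 ≅ 0; Ȟ^2 ≅ Z/2

nerve simplices:
  A12={t18,t23,t25} A13={t12,t15,t18,t33} A14={t10,t15,t29} A15={t13,t19,t29} A16={t5,t13,t25} A23={t7,t18,t22} A24={t1,t20,t21} A25={t20,t22,t28} A26={t1,t25,t34} A34={t6,t8,t15} A35={t2,t22,t36} A36={t6,t31,t36} A45={t20,t24,t29} A46={t1,t6,t14} A56={t11,t13,t36}
  A123={t18} A126={t25} A134={t15} A145={t29} A156={t13} A235={t22} A245={t20} A246={t1} A346={t6} A356={t36}
components per intersection:
  A1: {t5,t9,t10,t12,t13,t15,t16,t18,t19,t23,t25,t26,t29,t30,t33}
  A2: {t1,t7,t18,t20,t21,t22,t23,t25,t28,t32,t34}
  A3: {t2,t4,t6,t7,t8,t12,t15,t18,t22,t31,t33,t36}
  A4: {t1,t3,t6,t8,t10,t14,t15,t20,t21,t24,t29}
  A5: {t2,t11,t13,t17,t19,t20,t22,t24,t27,t28,t29,t36}
  A6: {t1,t5,t6,t11,t13,t14,t25,t31,t34,t35,t36}
  A12: {t18,t23,t25}
  A13: {t12,t15,t18,t33}
  A14: {t10,t15,t29}
  A15: {t13,t19,t29}
  A16: {t5,t13,t25}
  A23: {t7,t18,t22}
  A24: {t1,t20,t21}
  A25: {t20,t22,t28}
  A26: {t1,t25,t34}
  A34: {t6,t8,t15}
  A35: {t2,t22,t36}
  A36: {t6,t31,t36}
  A45: {t20,t24,t29}
  A46: {t1,t6,t14}
  A56: {t11,t13,t36}
  A123: {t18}
  A126: {t25}
  A134: {t15}
  A145: {t29}
  A156: {t13}
  A235: {t22}
  A245: {t20}
  A246: {t1}
  A346: {t6}
  A356: {t36}
C dims 6,15,10; δ0: rk 5, SNF 1^5; δ1: rk 10, SNF 1^9·2
degree 0: 6−5−0 = 1 → Ȟ^0 ≅ Z
degree 1: 15−10−5 = 0 → Ȟ^1 ≅ 0
degree 2: 10−0−10 = 0 plus torsion [2] → Ȟ^2 ≅ Z/2


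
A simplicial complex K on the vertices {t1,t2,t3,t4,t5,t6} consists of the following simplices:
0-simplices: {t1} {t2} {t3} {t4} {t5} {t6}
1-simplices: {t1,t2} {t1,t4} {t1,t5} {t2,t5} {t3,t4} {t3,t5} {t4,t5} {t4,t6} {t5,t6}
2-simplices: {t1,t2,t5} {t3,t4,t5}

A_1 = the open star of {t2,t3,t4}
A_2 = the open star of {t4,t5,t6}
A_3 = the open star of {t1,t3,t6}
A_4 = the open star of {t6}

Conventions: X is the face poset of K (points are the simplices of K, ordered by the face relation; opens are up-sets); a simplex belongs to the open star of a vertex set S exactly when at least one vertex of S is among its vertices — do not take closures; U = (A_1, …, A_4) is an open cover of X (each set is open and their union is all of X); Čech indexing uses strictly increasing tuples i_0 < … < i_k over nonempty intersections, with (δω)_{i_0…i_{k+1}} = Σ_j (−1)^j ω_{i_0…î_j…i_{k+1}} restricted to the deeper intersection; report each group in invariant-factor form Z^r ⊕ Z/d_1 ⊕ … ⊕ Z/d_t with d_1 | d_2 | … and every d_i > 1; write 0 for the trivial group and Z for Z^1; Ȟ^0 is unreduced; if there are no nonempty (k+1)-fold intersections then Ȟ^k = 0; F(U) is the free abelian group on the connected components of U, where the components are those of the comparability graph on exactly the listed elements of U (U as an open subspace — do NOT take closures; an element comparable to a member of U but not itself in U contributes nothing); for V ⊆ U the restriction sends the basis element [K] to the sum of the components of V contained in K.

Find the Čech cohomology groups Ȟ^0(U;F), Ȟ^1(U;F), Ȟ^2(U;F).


nerve of the cover:
  A1={{t2},{t3},{t4},{t1,t2},{t1,t4},{t2,t5},{t3,t4},{t3,t5},{t4,t5},{t4,t6},{t1,t2,t5},{t3,t4,t5}} A2={{t4},{t5},{t6},{t1,t4},{t1,t5},{t2,t5},{t3,t4},{t3,t5},{t4,t5},{t4,t6},{t5,t6},{t1,t2,t5},{t3,t4,t5}} A3={{t1},{t3},{t6},{t1,t2},{t1,t4},{t1,t5},{t3,t4},{t3,t5},{t4,t6},{t5,t6},{t1,t2,t5},{t3,t4,t5}} A4={{t6},{t4,t6},{t5,t6}}
  A12={{t4},{t1,t4},{t2,t5},{t3,t4},{t3,t5},{t4,t5},{t4,t6},{t1,t2,t5},{t3,t4,t5}} A13={{t3},{t1,t2},{t1,t4},{t3,t4},{t3,t5},{t4,t6},{t1,t2,t5},{t3,t4,t5}} A14={{t4,t6}} A23={{t6},{t1,t4},{t1,t5},{t3,t4},{t3,t5},{t4,t6},{t5,t6},{t1,t2,t5},{t3,t4,t5}} A24={{t6},{t4,t6},{t5,t6}} A34={{t6},{t4,t6},{t5,t6}}
  A123={{t1,t4},{t3,t4},{t3,t5},{t4,t6},{t1,t2,t5},{t3,t4,t5}} A124={{t4,t6}} A134={{t4,t6}} A234={{t6},{t4,t6},{t5,t6}}
  A1234={{t4,t6}}
components per intersection:
  A1: {{t2},{t1,t2},{t2,t5},{t1,t2,t5}} {{t3},{t4},{t1,t4},{t3,t4},{t3,t5},{t4,t5},{t4,t6},{t3,t4,t5}}
  A2: {{t4},{t5},{t6},{t1,t4},{t1,t5},{t2,t5},{t3,t4},{t3,t5},{t4,t5},{t4,t6},{t5,t6},{t1,t2,t5},{t3,t4,t5}}
  A3: {{t1},{t1,t2},{t1,t4},{t1,t5},{t1,t2,t5}} {{t3},{t3,t4},{t3,t5},{t3,t4,t5}} {{t6},{t4,t6},{t5,t6}}
  A4: {{t6},{t4,t6},{t5,t6}}
  A12: {{t4},{t1,t4},{t3,t4},{t3,t5},{t4,t5},{t4,t6},{t3,t4,t5}} {{t2,t5},{t1,t2,t5}}
  A13: {{t3},{t3,t4},{t3,t5},{t3,t4,t5}} {{t1,t2},{t1,t2,t5}} {{t1,t4}} {{t4,t6}}
  A14: {{t4,t6}}
  A23: {{t6},{t4,t6},{t5,t6}} {{t1,t4}} {{t1,t5},{t1,t2,t5}} {{t3,t4},{t3,t5},{t3,t4,t5}}
  A24: {{t6},{t4,t6},{t5,t6}}
  A34: {{t6},{t4,t6},{t5,t6}}
  A123: {{t1,t4}} {{t3,t4},{t3,t5},{t3,t4,t5}} {{t4,t6}} {{t1,t2,t5}}
  A124: {{t4,t6}}
  A134: {{t4,t6}}
  A234: {{t6},{t4,t6},{t5,t6}}
  A1234: {{t4,t6}}
C dims 7,13,7,1; δ0: rk 6, SNF 1^6; δ1: rk 6, SNF 1^6; δ2: rk 1, SNF 1^1
Ȟ^0 = (7 − 6) − 0 = 1, so Ȟ^0 ≅ Z
Ȟ^1 = (13 − 6) − 6 = 1, so Ȟ^1 ≅ Z
Ȟ^2 = (7 − 1) − 6 = 0, so Ȟ^2 ≅ 0

Ȟ^0 ≅ Z; Ȟ^1 ≅ Z; Ȟ^2 ≅ 0


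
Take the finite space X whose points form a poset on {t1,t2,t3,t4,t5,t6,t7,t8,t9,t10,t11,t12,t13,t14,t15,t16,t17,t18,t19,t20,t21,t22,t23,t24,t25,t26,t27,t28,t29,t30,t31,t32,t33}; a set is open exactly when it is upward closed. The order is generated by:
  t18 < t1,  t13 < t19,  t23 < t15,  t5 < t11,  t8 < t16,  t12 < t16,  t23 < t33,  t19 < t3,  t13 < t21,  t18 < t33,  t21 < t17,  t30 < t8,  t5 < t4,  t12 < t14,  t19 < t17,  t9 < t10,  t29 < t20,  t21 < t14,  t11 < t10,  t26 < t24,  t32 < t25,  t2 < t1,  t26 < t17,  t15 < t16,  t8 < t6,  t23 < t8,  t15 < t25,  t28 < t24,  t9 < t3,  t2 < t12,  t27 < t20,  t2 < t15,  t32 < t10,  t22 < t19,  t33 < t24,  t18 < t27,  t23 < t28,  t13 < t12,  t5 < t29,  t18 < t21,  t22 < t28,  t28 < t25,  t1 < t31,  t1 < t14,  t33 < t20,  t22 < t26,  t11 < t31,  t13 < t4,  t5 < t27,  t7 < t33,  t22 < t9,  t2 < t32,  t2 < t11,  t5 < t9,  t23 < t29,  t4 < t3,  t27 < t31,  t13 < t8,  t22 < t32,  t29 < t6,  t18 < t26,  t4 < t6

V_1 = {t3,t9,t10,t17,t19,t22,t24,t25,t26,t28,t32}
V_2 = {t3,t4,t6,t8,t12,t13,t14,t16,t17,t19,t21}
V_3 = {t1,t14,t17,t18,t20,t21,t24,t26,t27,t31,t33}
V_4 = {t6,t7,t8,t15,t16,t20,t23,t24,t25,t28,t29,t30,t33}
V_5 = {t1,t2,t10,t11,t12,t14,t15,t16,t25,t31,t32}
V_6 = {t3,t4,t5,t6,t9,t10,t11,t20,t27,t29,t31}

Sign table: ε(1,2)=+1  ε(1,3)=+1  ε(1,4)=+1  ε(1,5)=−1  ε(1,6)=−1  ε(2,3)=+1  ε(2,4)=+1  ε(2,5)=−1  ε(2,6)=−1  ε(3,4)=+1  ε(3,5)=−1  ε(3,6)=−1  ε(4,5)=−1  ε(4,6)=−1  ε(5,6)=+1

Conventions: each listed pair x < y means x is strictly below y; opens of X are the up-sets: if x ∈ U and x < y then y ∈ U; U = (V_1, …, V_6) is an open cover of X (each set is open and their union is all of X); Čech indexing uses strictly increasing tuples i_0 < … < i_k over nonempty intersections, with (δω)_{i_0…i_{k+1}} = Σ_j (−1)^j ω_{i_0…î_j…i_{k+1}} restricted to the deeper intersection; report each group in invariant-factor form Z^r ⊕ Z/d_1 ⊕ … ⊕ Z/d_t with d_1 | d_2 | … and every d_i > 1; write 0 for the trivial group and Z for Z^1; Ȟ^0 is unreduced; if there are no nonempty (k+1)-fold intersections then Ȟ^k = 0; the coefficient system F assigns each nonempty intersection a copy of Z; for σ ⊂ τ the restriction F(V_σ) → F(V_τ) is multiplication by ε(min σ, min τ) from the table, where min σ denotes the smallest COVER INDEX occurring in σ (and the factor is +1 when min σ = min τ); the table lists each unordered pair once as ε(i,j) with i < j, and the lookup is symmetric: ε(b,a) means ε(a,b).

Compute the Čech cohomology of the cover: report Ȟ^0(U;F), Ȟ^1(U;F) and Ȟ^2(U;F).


intersection data:
  V12={t3,t17,t19} V13={t17,t24,t26} V14={t24,t25,t28} V15={t10,t25,t32} V16={t3,t9,t10} V23={t14,t17,t21} V24={t6,t8,t16} V25={t12,t14,t16} V26={t3,t4,t6} V34={t20,t24,t33} V35={t1,t14,t31} V36={t20,t27,t31} V45={t15,t16,t25} V46={t6,t20,t29} V56={t10,t11,t31}
  V123={t17} V126={t3} V134={t24} V145={t25} V156={t10} V235={t14} V245={t16} V246={t6} V346={t20} V356={t31}
C dims 6,15,10; δ0: rk 5, SNF 1^5; δ1: rk 10, SNF 1^9·2
Ȟ^0 = (6 − 5) − 0 = 1, so Ȟ^0 ≅ Z
Ȟ^1 = (15 − 10) − 5 = 0, so Ȟ^1 ≅ 0
Ȟ^2 = (10 − 0) − 10 = 0 plus torsion [2], so Ȟ^2 ≅ Z/2

Ȟ^0 ≅ Z, Ȟ^1 ≅ 0 and Ȟ^2 ≅ Z/2


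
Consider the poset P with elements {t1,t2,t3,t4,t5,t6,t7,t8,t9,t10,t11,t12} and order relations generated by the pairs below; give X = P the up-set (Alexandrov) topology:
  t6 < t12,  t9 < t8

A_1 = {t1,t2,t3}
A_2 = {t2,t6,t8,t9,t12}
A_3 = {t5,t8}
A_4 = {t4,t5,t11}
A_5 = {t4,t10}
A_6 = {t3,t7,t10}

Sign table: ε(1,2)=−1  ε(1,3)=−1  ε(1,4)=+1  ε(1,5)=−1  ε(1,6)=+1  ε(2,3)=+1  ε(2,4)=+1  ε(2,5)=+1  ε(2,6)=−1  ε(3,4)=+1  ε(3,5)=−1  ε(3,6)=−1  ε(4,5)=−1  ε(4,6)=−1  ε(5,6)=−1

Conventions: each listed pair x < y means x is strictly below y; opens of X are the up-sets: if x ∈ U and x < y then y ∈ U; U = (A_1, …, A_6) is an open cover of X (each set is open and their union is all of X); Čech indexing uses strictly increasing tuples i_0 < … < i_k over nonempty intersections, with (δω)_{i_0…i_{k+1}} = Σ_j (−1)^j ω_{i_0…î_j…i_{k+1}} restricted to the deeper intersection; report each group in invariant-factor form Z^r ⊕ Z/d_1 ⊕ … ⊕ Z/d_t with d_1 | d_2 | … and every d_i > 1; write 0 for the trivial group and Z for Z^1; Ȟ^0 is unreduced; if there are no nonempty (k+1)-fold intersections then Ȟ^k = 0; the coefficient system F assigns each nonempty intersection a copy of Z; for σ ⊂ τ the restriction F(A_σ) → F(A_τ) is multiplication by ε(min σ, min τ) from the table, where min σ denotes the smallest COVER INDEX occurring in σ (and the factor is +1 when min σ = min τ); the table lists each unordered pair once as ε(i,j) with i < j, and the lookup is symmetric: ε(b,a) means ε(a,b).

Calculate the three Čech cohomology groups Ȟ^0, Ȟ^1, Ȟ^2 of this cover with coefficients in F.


Ȟ^0 = 0, Ȟ^1 = Z/2, Ȟ^2 = 0

nonempty overlaps:
  A12={t2} A16={t3} A23={t8} A34={t5} A45={t4} A56={t10}
C dims 6,6; δ0: rk 6, SNF 1^5·2
degree 0: 6−6−0 = 0 → Ȟ^0 ≅ 0
degree 1: 6−0−6 = 0 plus torsion [2] → Ȟ^1 ≅ Z/2
degree 2: 0−0−0 = 0 → Ȟ^2 ≅ 0


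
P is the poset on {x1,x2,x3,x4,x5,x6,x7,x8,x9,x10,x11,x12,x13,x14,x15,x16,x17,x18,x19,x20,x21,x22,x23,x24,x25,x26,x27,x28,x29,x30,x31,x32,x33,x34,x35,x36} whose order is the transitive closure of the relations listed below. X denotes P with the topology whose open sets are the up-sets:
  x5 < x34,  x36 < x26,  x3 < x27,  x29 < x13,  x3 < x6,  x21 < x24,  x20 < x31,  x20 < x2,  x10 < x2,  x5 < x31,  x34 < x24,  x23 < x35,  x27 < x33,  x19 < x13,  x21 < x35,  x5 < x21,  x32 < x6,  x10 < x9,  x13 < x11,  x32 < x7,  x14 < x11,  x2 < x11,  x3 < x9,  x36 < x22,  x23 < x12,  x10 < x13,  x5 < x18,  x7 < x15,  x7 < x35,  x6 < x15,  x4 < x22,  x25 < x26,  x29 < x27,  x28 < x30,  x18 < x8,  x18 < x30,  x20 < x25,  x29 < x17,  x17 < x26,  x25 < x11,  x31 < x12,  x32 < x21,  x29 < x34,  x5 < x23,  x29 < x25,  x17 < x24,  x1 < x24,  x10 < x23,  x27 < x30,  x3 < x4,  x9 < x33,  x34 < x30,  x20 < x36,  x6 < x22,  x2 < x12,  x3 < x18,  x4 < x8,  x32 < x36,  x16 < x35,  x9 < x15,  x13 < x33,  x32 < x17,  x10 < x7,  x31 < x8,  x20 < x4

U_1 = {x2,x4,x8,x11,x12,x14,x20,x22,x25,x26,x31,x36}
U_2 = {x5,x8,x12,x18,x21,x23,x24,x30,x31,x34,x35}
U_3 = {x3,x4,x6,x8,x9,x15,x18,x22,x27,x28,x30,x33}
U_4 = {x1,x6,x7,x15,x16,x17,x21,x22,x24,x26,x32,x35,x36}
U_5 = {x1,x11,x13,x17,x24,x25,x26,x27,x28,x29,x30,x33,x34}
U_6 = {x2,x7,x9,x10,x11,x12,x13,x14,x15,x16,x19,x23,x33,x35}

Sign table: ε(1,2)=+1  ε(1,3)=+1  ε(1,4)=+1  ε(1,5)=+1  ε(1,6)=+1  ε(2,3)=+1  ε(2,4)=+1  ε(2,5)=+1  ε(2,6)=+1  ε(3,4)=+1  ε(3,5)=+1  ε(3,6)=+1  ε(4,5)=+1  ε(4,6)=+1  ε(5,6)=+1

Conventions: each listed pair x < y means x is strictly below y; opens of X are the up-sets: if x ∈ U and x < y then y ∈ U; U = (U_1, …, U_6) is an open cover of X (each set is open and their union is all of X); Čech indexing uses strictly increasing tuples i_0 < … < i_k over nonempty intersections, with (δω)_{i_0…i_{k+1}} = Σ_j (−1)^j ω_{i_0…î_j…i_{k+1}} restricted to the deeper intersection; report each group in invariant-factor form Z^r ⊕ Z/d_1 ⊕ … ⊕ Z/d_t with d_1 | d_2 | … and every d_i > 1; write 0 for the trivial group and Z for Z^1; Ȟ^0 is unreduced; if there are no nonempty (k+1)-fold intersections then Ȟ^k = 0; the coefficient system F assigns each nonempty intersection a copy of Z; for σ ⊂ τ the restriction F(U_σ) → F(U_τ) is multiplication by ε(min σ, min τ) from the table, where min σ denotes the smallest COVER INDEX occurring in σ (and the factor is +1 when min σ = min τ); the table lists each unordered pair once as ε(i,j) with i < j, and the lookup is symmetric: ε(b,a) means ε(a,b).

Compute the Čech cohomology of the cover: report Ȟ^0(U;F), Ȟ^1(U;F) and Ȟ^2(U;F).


Ȟ^0 = Z, Ȟ^1 = 0, Ȟ^2 = Z/2

intersection data:
  U12={x8,x12,x31} U13={x4,x8,x22} U14={x22,x26,x36} U15={x11,x25,x26} U16={x2,x11,x12,x14} U23={x8,x18,x30} U24={x21,x24,x35} U25={x24,x30,x34} U26={x12,x23,x35} U34={x6,x15,x22} U35={x27,x28,x30,x33} U36={x9,x15,x33} U45={x1,x17,x24,x26} U46={x7,x15,x16,x35} U56={x11,x13,x33}
  U123={x8} U126={x12} U134={x22} U145={x26} U156={x11} U235={x30} U245={x24} U246={x35} U346={x15} U356={x33}
C dims 6,15,10; δ0: rk 5, SNF 1^5; δ1: rk 10, SNF 1^9·2
Ȟ^0 = (6 − 5) − 0 = 1, so Ȟ^0 ≅ Z
Ȟ^1 = (15 − 10) − 5 = 0, so Ȟ^1 ≅ 0
Ȟ^2 = (10 − 0) − 10 = 0 plus torsion [2], so Ȟ^2 ≅ Z/2


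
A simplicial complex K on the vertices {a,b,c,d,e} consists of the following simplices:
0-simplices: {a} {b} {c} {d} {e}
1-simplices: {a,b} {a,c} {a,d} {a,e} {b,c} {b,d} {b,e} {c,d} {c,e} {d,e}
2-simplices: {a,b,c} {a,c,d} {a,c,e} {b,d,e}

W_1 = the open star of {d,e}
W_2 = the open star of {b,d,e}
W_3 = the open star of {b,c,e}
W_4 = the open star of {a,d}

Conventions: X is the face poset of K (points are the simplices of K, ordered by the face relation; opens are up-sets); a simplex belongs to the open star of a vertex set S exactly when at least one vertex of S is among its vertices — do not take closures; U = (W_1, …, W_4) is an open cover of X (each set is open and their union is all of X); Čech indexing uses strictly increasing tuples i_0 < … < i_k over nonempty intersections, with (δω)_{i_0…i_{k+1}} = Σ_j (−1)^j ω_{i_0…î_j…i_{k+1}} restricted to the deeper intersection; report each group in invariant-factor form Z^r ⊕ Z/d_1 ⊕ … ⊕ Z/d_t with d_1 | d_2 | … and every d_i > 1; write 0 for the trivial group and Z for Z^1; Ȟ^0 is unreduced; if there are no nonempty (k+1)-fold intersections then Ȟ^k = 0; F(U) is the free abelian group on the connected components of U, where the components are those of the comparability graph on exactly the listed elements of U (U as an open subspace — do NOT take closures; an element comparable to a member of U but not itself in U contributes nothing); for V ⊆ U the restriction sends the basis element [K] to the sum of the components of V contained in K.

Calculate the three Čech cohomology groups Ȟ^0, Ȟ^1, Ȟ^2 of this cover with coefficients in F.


Ȟ^0(U;F) ≅ Z, Ȟ^1(U;F) ≅ Z, Ȟ^2(U;F) ≅ 0

cover nerve:
  W1={{d},{e},{a,d},{a,e},{b,d},{b,e},{c,d},{c,e},{d,e},{a,c,d},{a,c,e},{b,d,e}} W2={{b},{d},{e},{a,b},{a,d},{a,e},{b,c},{b,d},{b,e},{c,d},{c,e},{d,e},{a,b,c},{a,c,d},{a,c,e},{b,d,e}} W3={{b},{c},{e},{a,b},{a,c},{a,e},{b,c},{b,d},{b,e},{c,d},{c,e},{d,e},{a,b,c},{a,c,d},{a,c,e},{b,d,e}} W4={{a},{d},{a,b},{a,c},{a,d},{a,e},{b,d},{c,d},{d,e},{a,b,c},{a,c,d},{a,c,e},{b,d,e}}
  W12={{d},{e},{a,d},{a,e},{b,d},{b,e},{c,d},{c,e},{d,e},{a,c,d},{a,c,e},{b,d,e}} W13={{e},{a,e},{b,d},{b,e},{c,d},{c,e},{d,e},{a,c,d},{a,c,e},{b,d,e}} W14={{d},{a,d},{a,e},{b,d},{c,d},{d,e},{a,c,d},{a,c,e},{b,d,e}} W23={{b},{e},{a,b},{a,e},{b,c},{b,d},{b,e},{c,d},{c,e},{d,e},{a,b,c},{a,c,d},{a,c,e},{b,d,e}} W24={{d},{a,b},{a,d},{a,e},{b,d},{c,d},{d,e},{a,b,c},{a,c,d},{a,c,e},{b,d,e}} W34={{a,b},{a,c},{a,e},{b,d},{c,d},{d,e},{a,b,c},{a,c,d},{a,c,e},{b,d,e}}
  W123={{e},{a,e},{b,d},{b,e},{c,d},{c,e},{d,e},{a,c,d},{a,c,e},{b,d,e}} W124={{d},{a,d},{a,e},{b,d},{c,d},{d,e},{a,c,d},{a,c,e},{b,d,e}} W134={{a,e},{b,d},{c,d},{d,e},{a,c,d},{a,c,e},{b,d,e}} W234={{a,b},{a,e},{b,d},{c,d},{d,e},{a,b,c},{a,c,d},{a,c,e},{b,d,e}}
  W1234={{a,e},{b,d},{c,d},{d,e},{a,c,d},{a,c,e},{b,d,e}}
components per intersection:
  W1: {{d},{e},{a,d},{a,e},{b,d},{b,e},{c,d},{c,e},{d,e},{a,c,d},{a,c,e},{b,d,e}}
  W2: {{b},{d},{e},{a,b},{a,d},{a,e},{b,c},{b,d},{b,e},{c,d},{c,e},{d,e},{a,b,c},{a,c,d},{a,c,e},{b,d,e}}
  W3: {{b},{c},{e},{a,b},{a,c},{a,e},{b,c},{b,d},{b,e},{c,d},{c,e},{d,e},{a,b,c},{a,c,d},{a,c,e},{b,d,e}}
  W4: {{a},{d},{a,b},{a,c},{a,d},{a,e},{b,d},{c,d},{d,e},{a,b,c},{a,c,d},{a,c,e},{b,d,e}}
  W12: {{d},{e},{a,d},{a,e},{b,d},{b,e},{c,d},{c,e},{d,e},{a,c,d},{a,c,e},{b,d,e}}
  W13: {{e},{a,e},{b,d},{b,e},{c,e},{d,e},{a,c,e},{b,d,e}} {{c,d},{a,c,d}}
  W14: {{d},{a,d},{b,d},{c,d},{d,e},{a,c,d},{b,d,e}} {{a,e},{a,c,e}}
  W23: {{b},{e},{a,b},{a,e},{b,c},{b,d},{b,e},{c,e},{d,e},{a,b,c},{a,c,e},{b,d,e}} {{c,d},{a,c,d}}
  W24: {{d},{a,d},{b,d},{c,d},{d,e},{a,c,d},{b,d,e}} {{a,b},{a,b,c}} {{a,e},{a,c,e}}
  W34: {{a,b},{a,c},{a,e},{c,d},{a,b,c},{a,c,d},{a,c,e}} {{b,d},{d,e},{b,d,e}}
  W123: {{e},{a,e},{b,d},{b,e},{c,e},{d,e},{a,c,e},{b,d,e}} {{c,d},{a,c,d}}
  W124: {{d},{a,d},{b,d},{c,d},{d,e},{a,c,d},{b,d,e}} {{a,e},{a,c,e}}
  W134: {{a,e},{a,c,e}} {{b,d},{d,e},{b,d,e}} {{c,d},{a,c,d}}
  W234: {{a,b},{a,b,c}} {{a,e},{a,c,e}} {{b,d},{d,e},{b,d,e}} {{c,d},{a,c,d}}
  W1234: {{a,e},{a,c,e}} {{b,d},{d,e},{b,d,e}} {{c,d},{a,c,d}}
C dims 4,12,11,3; δ0: rk 3, SNF 1^3; δ1: rk 8, SNF 1^8; δ2: rk 3, SNF 1^3
Ȟ^0: (4−3)−0=1 ⇒ Z
Ȟ^1: (12−8)−3=1 ⇒ Z
Ȟ^2: (11−3)−8=0 ⇒ 0
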